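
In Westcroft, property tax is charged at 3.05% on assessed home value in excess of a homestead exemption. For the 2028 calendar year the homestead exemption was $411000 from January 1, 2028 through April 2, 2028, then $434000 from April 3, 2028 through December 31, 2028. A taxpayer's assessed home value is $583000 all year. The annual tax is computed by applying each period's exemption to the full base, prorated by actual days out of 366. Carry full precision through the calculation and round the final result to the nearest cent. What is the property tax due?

$4722.75

January 1 – April 2, 2028: 93 days, exemption $411000 → ($583000 − $411000) × 3.05% × 93/366 = $1333.0000
April 3 – December 31, 2028: 273 days, exemption $434000 → ($583000 − $434000) × 3.05% × 273/366 = $3389.7500
Total = $4722.7500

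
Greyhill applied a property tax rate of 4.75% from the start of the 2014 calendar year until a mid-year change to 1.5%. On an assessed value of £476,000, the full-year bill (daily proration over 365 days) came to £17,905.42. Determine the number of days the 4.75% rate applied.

Let d = days at the first rate; then 365 − d days at the second rate.
£476,000 × [4.75%·d + 1.5%·(365−d)] / 365 = £17,905.42
Solving gives d = 254, so the new rate took effect on September 12, 2014.

254 days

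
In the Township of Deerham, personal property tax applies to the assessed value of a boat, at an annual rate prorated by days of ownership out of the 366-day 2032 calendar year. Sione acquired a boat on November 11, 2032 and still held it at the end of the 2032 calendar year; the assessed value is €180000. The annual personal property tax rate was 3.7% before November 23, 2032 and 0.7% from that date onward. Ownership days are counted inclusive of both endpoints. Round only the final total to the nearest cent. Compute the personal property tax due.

November 11 – November 22, 2032: 12 days at 3.7% → €180000 × 3.7% × 12/366 = €218.3607
November 23 – December 31, 2032: 39 days at 0.7% → €180000 × 0.7% × 39/366 = €134.2623
Total = €352.6230

€352.62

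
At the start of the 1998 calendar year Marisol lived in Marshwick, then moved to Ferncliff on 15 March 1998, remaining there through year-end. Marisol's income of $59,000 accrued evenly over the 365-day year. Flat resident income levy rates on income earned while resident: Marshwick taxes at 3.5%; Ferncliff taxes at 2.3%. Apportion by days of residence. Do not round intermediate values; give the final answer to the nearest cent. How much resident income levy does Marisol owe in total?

$1,498.60

Marshwick, 1 January – 14 March 1998: 73 days → $59,000 × 3.5% × 73/365 = $413.0000
Ferncliff, 15 March – 31 December 1998: 292 days → $59,000 × 2.3% × 292/365 = $1,085.6000
Total = $1,498.6000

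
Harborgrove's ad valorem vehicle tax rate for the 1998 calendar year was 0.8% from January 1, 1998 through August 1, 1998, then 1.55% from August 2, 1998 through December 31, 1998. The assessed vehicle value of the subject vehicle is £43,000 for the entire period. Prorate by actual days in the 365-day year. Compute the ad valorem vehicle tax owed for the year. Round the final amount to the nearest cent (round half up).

January 1 – August 1, 1998: 213 days at 0.8% → £43,000 × 0.8% × 213/365 = £200.7452
August 2 – December 31, 1998: 152 days at 1.55% → £43,000 × 1.55% × 152/365 = £277.5562
Total = £478.3014

£478.30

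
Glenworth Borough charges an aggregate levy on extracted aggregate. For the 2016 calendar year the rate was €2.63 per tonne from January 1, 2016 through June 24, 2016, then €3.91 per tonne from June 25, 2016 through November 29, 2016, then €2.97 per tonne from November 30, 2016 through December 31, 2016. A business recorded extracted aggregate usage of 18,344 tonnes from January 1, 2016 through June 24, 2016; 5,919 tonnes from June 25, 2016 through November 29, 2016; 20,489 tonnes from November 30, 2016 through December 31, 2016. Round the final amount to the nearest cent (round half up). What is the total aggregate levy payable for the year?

January 1 – June 24, 2016: 18,344 tonnes at €2.63/tonne → €48244.72
June 25 – November 29, 2016: 5,919 tonnes at €3.91/tonne → €23143.29
November 30 – December 31, 2016: 20,489 tonnes at €2.97/tonne → €60852.33

€132240.34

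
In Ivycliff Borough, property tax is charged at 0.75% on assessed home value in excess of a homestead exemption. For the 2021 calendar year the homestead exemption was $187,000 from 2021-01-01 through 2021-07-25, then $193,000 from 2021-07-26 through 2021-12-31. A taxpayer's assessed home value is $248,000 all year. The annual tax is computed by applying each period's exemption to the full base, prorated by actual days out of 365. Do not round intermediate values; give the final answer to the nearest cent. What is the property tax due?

$437.90

2021-01-01 to 2021-07-25: 206 days, exemption $187,000 → ($248,000 − $187,000) × 0.75% × 206/365 = $258.2055
2021-07-26 to 2021-12-31: 159 days, exemption $193,000 → ($248,000 − $193,000) × 0.75% × 159/365 = $179.6918
Total = $437.8973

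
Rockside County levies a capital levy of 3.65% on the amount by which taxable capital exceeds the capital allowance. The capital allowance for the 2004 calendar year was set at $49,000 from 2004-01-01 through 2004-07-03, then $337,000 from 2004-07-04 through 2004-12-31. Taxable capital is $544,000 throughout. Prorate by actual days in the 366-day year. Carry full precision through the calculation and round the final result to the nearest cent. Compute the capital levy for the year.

$12,868.94

2004-01-01 to 2004-07-03: 185 days, exemption $49,000 → ($544,000 − $49,000) × 3.65% × 185/366 = $9,132.4795
2004-07-04 to 2004-12-31: 181 days, exemption $337,000 → ($544,000 − $337,000) × 3.65% × 181/366 = $3,736.4631
Total = $12,868.9426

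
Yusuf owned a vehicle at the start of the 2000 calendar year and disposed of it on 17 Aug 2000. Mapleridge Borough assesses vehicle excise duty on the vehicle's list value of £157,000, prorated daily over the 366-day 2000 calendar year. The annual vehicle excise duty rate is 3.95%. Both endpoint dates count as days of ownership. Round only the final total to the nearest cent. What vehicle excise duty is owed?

£3,897.12

Days held (1 Jan – 17 Aug 2000): 230 out of 366
Tax = £157,000 × 3.95% × 230/366 = £3,897.1175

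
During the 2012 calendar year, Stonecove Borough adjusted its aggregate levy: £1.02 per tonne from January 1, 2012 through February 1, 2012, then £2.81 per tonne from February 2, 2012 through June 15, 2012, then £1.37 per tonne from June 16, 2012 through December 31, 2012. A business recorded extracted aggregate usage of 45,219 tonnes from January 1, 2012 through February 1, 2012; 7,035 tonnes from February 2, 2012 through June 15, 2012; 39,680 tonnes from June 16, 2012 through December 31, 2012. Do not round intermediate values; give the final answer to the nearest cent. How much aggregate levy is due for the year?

January 1 – February 1, 2012: 45,219 tonnes at £1.02/tonne → £46,123.38
February 2 – June 15, 2012: 7,035 tonnes at £2.81/tonne → £19,768.35
June 16 – December 31, 2012: 39,680 tonnes at £1.37/tonne → £54,361.60

£120,253.33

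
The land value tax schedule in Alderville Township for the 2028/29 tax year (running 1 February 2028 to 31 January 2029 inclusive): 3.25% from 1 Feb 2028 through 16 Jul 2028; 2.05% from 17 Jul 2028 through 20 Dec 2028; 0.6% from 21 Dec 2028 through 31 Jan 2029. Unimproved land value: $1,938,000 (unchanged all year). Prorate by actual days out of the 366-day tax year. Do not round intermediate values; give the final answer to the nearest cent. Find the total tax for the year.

$47,115.64

1 Feb – 16 Jul 2028: 167 days at 3.25% → $1,938,000 × 3.25% × 167/366 = $28,739.0574
17 Jul – 20 Dec 2028: 157 days at 2.05% → $1,938,000 × 2.05% × 157/366 = $17,042.2213
21 Dec 2028 – 31 Jan 2029: 42 days at 0.6% → $1,938,000 × 0.6% × 42/366 = $1,334.3607
Total = $47,115.6393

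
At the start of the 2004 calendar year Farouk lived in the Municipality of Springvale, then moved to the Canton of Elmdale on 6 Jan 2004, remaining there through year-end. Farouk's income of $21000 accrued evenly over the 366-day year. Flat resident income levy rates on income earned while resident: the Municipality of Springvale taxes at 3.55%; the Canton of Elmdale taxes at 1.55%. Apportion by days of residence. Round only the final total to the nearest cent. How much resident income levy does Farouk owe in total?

The Municipality of Springvale, 1 Jan – 5 Jan 2004: 5 days → $21000 × 3.55% × 5/366 = $10.1844
The Canton of Elmdale, 6 Jan – 31 Dec 2004: 361 days → $21000 × 1.55% × 361/366 = $321.0533
Total = $331.2377

$331.24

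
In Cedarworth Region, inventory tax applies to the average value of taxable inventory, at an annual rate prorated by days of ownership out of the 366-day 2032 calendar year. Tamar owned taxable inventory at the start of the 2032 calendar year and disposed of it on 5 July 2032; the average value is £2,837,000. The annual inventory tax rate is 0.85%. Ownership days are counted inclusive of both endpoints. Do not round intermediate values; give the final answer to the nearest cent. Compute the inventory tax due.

Days held (1 January – 5 July 2032): 187 out of 366
Tax = £2,837,000 × 0.85% × 187/366 = £12,320.7964

£12,320.80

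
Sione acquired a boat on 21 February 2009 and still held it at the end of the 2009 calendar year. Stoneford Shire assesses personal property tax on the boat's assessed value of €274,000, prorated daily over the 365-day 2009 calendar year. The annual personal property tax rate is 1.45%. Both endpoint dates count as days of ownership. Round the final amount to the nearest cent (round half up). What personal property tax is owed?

Days held (21 February – 31 December 2009): 314 out of 365
Tax = €274,000 × 1.45% × 314/365 = €3,417.8685

€3,417.87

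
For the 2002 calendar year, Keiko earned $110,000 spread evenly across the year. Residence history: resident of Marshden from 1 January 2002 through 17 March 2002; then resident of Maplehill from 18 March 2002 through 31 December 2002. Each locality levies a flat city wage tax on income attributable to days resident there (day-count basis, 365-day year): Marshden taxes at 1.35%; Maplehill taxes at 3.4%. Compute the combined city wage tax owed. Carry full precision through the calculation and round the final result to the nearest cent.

Marshden, 1 January – 17 March 2002: 76 days → $110,000 × 1.35% × 76/365 = $309.2055
Maplehill, 18 March – 31 December 2002: 289 days → $110,000 × 3.4% × 289/365 = $2,961.2603
Total = $3,270.4658

$3,270.47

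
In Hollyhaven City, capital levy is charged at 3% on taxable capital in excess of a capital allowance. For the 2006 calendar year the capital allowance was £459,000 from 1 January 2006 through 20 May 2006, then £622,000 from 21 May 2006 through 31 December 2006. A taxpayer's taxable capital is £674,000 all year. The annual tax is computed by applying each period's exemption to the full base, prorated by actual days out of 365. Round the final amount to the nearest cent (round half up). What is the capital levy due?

£3,435.62

1 January – 20 May 2006: 140 days, exemption £459,000 → (£674,000 − £459,000) × 3% × 140/365 = £2,473.9726
21 May – 31 December 2006: 225 days, exemption £622,000 → (£674,000 − £622,000) × 3% × 225/365 = £961.6438
Total = £3,435.6164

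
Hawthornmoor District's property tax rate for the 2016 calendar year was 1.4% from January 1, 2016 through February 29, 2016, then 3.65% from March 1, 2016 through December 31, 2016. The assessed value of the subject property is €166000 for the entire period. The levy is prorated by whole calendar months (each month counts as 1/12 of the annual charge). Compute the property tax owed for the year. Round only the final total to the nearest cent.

€5436.50

January 1 – February 29, 2016: 2 months at 1.4% → €166000 × 1.4% × 2/12 = €387.3333
March 1 – December 31, 2016: 10 months at 3.65% → €166000 × 3.65% × 10/12 = €5049.1667
Total = €5436.5000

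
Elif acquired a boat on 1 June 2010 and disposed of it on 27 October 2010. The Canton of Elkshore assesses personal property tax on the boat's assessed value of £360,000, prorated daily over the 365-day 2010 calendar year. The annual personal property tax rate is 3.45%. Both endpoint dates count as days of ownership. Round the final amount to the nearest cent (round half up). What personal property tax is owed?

Days held (1 June – 27 October 2010): 149 out of 365
Tax = £360,000 × 3.45% × 149/365 = £5,070.0822

£5,070.08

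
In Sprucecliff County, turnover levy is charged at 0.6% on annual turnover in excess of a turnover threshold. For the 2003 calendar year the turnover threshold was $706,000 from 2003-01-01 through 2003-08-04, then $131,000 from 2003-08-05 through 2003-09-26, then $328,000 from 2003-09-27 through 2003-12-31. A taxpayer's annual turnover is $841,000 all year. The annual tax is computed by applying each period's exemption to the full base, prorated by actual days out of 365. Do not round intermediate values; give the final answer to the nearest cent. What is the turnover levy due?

2003-01-01 to 2003-08-04: 216 days, exemption $706,000 → ($841,000 − $706,000) × 0.6% × 216/365 = $479.3425
2003-08-05 to 2003-09-26: 53 days, exemption $131,000 → ($841,000 − $131,000) × 0.6% × 53/365 = $618.5753
2003-09-27 to 2003-12-31: 96 days, exemption $328,000 → ($841,000 − $328,000) × 0.6% × 96/365 = $809.5562
Total = $1,907.4740

$1,907.47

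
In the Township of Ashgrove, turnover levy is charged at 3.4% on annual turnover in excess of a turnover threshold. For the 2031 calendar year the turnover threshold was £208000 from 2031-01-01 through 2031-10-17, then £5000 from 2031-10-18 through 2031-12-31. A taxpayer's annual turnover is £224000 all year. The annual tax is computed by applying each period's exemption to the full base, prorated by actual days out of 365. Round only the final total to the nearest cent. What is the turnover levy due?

£1962.22

2031-01-01 to 2031-10-17: 290 days, exemption £208000 → (£224000 − £208000) × 3.4% × 290/365 = £432.2192
2031-10-18 to 2031-12-31: 75 days, exemption £5000 → (£224000 − £5000) × 3.4% × 75/365 = £1530.0000
Total = £1962.2192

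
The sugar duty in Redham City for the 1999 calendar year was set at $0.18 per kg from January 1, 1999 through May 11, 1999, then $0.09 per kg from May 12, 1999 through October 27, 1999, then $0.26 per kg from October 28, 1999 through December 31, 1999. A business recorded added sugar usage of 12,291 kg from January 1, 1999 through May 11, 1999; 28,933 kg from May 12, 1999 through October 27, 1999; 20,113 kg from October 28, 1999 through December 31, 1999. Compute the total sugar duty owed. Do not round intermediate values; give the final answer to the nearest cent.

January 1 – May 11, 1999: 12,291 kg at $0.18/kg → $2,212.38
May 12 – October 27, 1999: 28,933 kg at $0.09/kg → $2,603.97
October 28 – December 31, 1999: 20,113 kg at $0.26/kg → $5,229.38

$10,045.73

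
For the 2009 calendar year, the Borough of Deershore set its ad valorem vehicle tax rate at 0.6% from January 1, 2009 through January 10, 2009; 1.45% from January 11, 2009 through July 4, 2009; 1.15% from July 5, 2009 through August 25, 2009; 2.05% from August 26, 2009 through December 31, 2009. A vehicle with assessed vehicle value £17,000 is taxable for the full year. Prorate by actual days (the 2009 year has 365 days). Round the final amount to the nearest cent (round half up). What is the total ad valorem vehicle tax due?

January 1 – January 10, 2009: 10 days at 0.6% → £17,000 × 0.6% × 10/365 = £2.7945
January 11 – July 4, 2009: 175 days at 1.45% → £17,000 × 1.45% × 175/365 = £118.1849
July 5 – August 25, 2009: 52 days at 1.15% → £17,000 × 1.15% × 52/365 = £27.8521
August 26 – December 31, 2009: 128 days at 2.05% → £17,000 × 2.05% × 128/365 = £122.2137
Total = £271.0452

£271.05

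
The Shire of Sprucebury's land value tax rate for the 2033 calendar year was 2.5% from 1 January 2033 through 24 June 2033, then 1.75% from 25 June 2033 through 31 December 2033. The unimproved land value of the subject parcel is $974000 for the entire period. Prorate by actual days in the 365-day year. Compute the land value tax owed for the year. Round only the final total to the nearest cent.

$20547.40

1 January – 24 June 2033: 175 days at 2.5% → $974000 × 2.5% × 175/365 = $11674.6575
25 June – 31 December 2033: 190 days at 1.75% → $974000 × 1.75% × 190/365 = $8872.7397
Total = $20547.3973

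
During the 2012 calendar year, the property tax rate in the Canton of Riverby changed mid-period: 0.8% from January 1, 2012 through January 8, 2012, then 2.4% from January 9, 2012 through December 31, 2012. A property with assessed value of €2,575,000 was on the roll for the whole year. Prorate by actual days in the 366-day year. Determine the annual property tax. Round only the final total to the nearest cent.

€60,899.45

January 1 – January 8, 2012: 8 days at 0.8% → €2,575,000 × 0.8% × 8/366 = €450.2732
January 9 – December 31, 2012: 358 days at 2.4% → €2,575,000 × 2.4% × 358/366 = €60,449.1803
Total = €60,899.4536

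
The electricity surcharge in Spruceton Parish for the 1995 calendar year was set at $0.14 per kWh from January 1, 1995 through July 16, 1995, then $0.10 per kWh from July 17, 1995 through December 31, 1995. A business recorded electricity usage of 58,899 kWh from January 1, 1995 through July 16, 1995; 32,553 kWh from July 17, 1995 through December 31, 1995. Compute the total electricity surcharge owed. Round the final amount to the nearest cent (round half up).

$11,501.16

January 1 – July 16, 1995: 58,899 kWh at $0.14/kWh → $8,245.86
July 17 – December 31, 1995: 32,553 kWh at $0.10/kWh → $3,255.30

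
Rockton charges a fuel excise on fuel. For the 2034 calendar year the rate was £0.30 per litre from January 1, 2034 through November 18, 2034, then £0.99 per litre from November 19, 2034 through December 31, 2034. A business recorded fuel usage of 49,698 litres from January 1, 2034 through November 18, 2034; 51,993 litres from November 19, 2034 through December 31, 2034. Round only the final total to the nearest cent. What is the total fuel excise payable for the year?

£66,382.47

January 1 – November 18, 2034: 49,698 litres at £0.30/litre → £14,909.40
November 19 – December 31, 2034: 51,993 litres at £0.99/litre → £51,473.07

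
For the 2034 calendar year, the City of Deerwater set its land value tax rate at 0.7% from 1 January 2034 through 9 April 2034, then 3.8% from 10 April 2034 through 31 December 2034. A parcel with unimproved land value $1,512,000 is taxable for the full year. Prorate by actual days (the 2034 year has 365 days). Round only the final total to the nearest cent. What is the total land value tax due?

1 January – 9 April 2034: 99 days at 0.7% → $1,512,000 × 0.7% × 99/365 = $2,870.7288
10 April – 31 December 2034: 266 days at 3.8% → $1,512,000 × 3.8% × 266/365 = $41,872.0438
Total = $44,742.7726

$44,742.77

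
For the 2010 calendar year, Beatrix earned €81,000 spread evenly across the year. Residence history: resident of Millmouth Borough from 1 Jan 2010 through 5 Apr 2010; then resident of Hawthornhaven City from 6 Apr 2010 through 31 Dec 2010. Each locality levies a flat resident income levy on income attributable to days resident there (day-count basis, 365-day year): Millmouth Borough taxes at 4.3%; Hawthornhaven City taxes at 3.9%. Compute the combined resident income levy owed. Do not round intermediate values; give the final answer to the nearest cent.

Millmouth Borough, 1 Jan – 5 Apr 2010: 95 days → €81,000 × 4.3% × 95/365 = €906.5342
Hawthornhaven City, 6 Apr – 31 Dec 2010: 270 days → €81,000 × 3.9% × 270/365 = €2,336.7945
Total = €3,243.3288

€3,243.33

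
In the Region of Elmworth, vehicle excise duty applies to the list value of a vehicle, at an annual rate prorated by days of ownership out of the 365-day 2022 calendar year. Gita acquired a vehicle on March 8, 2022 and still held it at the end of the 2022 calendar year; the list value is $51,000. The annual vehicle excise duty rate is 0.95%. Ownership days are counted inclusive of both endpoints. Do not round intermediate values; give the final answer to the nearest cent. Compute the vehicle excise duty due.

$396.89

Days held (March 8 – December 31, 2022): 299 out of 365
Tax = $51,000 × 0.95% × 299/365 = $396.8918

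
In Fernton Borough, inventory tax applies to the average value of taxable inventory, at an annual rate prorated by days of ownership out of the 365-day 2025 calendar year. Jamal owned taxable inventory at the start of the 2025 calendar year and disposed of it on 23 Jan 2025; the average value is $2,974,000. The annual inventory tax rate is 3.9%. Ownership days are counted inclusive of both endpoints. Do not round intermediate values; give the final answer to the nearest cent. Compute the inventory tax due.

Days held (1 Jan – 23 Jan 2025): 23 out of 365
Tax = $2,974,000 × 3.9% × 23/365 = $7,308.7068

$7,308.71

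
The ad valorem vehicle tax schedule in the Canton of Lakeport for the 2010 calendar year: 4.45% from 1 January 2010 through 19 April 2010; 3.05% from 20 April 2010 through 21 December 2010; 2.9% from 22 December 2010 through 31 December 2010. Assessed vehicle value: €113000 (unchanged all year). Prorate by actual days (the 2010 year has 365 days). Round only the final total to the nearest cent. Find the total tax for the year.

1 January – 19 April 2010: 109 days at 4.45% → €113000 × 4.45% × 109/365 = €1501.6616
20 April – 21 December 2010: 246 days at 3.05% → €113000 × 3.05% × 246/365 = €2322.8466
22 December – 31 December 2010: 10 days at 2.9% → €113000 × 2.9% × 10/365 = €89.7808
Total = €3914.2890

€3914.29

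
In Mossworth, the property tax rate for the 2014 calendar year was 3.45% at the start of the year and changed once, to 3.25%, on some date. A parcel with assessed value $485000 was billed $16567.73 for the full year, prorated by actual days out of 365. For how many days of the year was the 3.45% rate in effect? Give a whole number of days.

303 days

Let d = days at the first rate; then 365 − d days at the second rate.
$485000 × [3.45%·d + 3.25%·(365−d)] / 365 = $16567.73
Solving gives d = 303, so the new rate took effect on 31 Oct 2014.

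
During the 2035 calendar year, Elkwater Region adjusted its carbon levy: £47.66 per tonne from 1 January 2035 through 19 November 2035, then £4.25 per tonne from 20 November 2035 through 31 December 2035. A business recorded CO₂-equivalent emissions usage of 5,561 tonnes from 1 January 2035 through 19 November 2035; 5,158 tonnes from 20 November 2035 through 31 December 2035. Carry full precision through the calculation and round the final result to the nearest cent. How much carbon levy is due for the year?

1 January – 19 November 2035: 5,561 tonnes at £47.66/tonne → £265,037.26
20 November – 31 December 2035: 5,158 tonnes at £4.25/tonne → £21,921.50

£286,958.76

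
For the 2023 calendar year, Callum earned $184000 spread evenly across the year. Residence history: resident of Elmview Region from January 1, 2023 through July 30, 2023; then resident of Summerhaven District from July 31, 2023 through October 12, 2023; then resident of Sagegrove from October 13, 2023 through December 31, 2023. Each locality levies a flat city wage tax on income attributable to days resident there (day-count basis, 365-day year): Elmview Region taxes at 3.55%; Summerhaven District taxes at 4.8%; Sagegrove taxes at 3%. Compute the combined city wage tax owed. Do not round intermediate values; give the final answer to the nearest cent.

$6776.49

Elmview Region, January 1 – July 30, 2023: 211 days → $184000 × 3.55% × 211/365 = $3776.0329
Summerhaven District, July 31 – October 12, 2023: 74 days → $184000 × 4.8% × 74/365 = $1790.5973
Sagegrove, October 13 – December 31, 2023: 80 days → $184000 × 3% × 80/365 = $1209.8630
Total = $6776.4932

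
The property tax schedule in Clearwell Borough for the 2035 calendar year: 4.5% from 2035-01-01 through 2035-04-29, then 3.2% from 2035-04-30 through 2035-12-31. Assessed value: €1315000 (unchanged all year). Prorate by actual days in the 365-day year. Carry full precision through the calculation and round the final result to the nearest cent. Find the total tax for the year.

2035-01-01 to 2035-04-29: 119 days at 4.5% → €1315000 × 4.5% × 119/365 = €19292.6712
2035-04-30 to 2035-12-31: 246 days at 3.2% → €1315000 × 3.2% × 246/365 = €28360.7671
Total = €47653.4384

€47653.44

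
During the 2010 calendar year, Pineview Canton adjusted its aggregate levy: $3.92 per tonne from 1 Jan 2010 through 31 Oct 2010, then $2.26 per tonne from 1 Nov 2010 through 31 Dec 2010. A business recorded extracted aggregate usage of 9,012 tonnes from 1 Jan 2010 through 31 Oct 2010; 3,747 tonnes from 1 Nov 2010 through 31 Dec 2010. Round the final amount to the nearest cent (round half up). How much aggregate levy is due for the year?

$43,795.26

1 Jan – 31 Oct 2010: 9,012 tonnes at $3.92/tonne → $35,327.04
1 Nov – 31 Dec 2010: 3,747 tonnes at $2.26/tonne → $8,468.22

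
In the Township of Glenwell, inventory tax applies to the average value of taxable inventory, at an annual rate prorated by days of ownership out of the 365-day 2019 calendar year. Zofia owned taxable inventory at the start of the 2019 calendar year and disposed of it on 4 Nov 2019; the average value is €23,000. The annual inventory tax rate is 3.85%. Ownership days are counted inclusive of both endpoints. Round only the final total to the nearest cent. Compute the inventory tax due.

Days held (1 Jan – 4 Nov 2019): 308 out of 365
Tax = €23,000 × 3.85% × 308/365 = €747.2164

€747.22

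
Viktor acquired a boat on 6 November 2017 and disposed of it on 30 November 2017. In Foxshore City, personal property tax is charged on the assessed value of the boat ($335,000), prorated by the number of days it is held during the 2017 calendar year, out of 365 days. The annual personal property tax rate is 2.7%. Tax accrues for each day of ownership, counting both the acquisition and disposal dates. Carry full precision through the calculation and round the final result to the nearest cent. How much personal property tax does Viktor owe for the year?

Days held (6 November – 30 November 2017): 25 out of 365
Tax = $335,000 × 2.7% × 25/365 = $619.5205

$619.52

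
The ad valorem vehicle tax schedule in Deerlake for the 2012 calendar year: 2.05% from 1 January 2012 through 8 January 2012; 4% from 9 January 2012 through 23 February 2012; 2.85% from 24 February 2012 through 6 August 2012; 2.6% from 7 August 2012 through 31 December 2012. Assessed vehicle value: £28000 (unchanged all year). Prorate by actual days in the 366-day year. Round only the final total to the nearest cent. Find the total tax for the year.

£805.46

1 January – 8 January 2012: 8 days at 2.05% → £28000 × 2.05% × 8/366 = £12.5464
9 January – 23 February 2012: 46 days at 4% → £28000 × 4% × 46/366 = £140.7650
24 February – 6 August 2012: 165 days at 2.85% → £28000 × 2.85% × 165/366 = £359.7541
7 August – 31 December 2012: 147 days at 2.6% → £28000 × 2.6% × 147/366 = £292.3934
Total = £805.4590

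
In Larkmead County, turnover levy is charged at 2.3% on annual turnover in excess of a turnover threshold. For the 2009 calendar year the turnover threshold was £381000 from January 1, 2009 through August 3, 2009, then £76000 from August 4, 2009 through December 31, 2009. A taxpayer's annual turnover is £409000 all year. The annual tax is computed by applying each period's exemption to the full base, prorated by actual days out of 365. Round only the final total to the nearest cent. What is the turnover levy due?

£3526.88

January 1 – August 3, 2009: 215 days, exemption £381000 → (£409000 − £381000) × 2.3% × 215/365 = £379.3425
August 4 – December 31, 2009: 150 days, exemption £76000 → (£409000 − £76000) × 2.3% × 150/365 = £3147.5342
Total = £3526.8767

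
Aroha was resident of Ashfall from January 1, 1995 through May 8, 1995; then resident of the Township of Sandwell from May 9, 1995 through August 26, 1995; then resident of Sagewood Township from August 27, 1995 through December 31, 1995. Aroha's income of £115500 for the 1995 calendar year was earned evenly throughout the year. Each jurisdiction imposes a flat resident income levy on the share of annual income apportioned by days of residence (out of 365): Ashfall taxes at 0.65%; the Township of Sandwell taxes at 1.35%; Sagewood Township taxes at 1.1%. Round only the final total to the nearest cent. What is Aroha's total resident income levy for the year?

Ashfall, January 1 – May 8, 1995: 128 days → £115500 × 0.65% × 128/365 = £263.2767
The Township of Sandwell, May 9 – August 26, 1995: 110 days → £115500 × 1.35% × 110/365 = £469.9110
Sagewood Township, August 27 – December 31, 1995: 127 days → £115500 × 1.1% × 127/365 = £442.0644
Total = £1175.2521

£1175.25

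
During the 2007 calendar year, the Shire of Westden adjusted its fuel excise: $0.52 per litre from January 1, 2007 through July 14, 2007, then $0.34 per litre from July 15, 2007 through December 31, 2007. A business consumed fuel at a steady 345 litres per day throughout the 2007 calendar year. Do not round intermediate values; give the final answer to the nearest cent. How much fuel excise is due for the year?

January 1 – July 14, 2007: 195 days × 345 litres/day = 67,275 litres at $0.52/litre → $34,983.00
July 15 – December 31, 2007: 170 days × 345 litres/day = 58,650 litres at $0.34/litre → $19,941.00

$54,924.00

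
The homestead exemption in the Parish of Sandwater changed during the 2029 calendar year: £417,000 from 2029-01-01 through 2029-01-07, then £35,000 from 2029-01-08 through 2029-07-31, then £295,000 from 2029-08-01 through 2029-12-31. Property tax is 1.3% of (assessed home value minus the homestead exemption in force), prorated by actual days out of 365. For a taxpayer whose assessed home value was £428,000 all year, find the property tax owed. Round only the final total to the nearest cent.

£3,596.94

2029-01-01 to 2029-01-07: 7 days, exemption £417,000 → (£428,000 − £417,000) × 1.3% × 7/365 = £2.7425
2029-01-08 to 2029-07-31: 205 days, exemption £35,000 → (£428,000 − £35,000) × 1.3% × 205/365 = £2,869.4384
2029-08-01 to 2029-12-31: 153 days, exemption £295,000 → (£428,000 − £295,000) × 1.3% × 153/365 = £724.7589
Total = £3,596.9397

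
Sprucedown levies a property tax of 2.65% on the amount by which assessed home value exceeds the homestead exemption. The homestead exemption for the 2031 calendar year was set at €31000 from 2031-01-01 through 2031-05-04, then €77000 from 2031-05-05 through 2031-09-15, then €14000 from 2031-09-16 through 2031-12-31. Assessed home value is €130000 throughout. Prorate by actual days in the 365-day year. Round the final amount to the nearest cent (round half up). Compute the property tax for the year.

2031-01-01 to 2031-05-04: 124 days, exemption €31000 → (€130000 − €31000) × 2.65% × 124/365 = €891.2712
2031-05-05 to 2031-09-15: 134 days, exemption €77000 → (€130000 − €77000) × 2.65% × 134/365 = €515.6247
2031-09-16 to 2031-12-31: 107 days, exemption €14000 → (€130000 − €14000) × 2.65% × 107/365 = €901.1452
Total = €2308.0411

€2308.04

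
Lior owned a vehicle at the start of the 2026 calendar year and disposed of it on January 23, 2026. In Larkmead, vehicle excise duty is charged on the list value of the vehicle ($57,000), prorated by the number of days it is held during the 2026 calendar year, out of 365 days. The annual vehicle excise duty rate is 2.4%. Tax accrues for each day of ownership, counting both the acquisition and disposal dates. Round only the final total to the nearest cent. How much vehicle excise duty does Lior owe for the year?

Days held (January 1 – January 23, 2026): 23 out of 365
Tax = $57,000 × 2.4% × 23/365 = $86.2027

$86.20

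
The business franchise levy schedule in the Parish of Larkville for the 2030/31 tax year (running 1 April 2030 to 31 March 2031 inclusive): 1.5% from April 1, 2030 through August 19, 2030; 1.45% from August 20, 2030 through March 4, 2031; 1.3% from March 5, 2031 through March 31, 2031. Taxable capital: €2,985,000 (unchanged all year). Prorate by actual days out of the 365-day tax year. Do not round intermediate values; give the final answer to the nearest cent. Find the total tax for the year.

April 1 – August 19, 2030: 141 days at 1.5% → €2,985,000 × 1.5% × 141/365 = €17,296.6438
August 20, 2030 – March 4, 2031: 197 days at 1.45% → €2,985,000 × 1.45% × 197/365 = €23,360.6918
March 5 – March 31, 2031: 27 days at 1.3% → €2,985,000 × 1.3% × 27/365 = €2,870.5068
Total = €43,527.8425

€43,527.84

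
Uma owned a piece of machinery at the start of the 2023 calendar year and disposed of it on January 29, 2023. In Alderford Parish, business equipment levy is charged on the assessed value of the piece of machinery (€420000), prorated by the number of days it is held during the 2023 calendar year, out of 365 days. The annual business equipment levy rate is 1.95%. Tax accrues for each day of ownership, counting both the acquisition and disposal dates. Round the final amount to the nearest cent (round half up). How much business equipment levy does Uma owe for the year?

€650.71

Days held (January 1 – January 29, 2023): 29 out of 365
Tax = €420000 × 1.95% × 29/365 = €650.7123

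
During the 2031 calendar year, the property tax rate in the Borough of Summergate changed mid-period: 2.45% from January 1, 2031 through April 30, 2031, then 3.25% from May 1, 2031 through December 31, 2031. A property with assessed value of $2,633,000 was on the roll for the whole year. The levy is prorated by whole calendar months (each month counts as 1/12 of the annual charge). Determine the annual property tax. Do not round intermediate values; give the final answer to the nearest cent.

January 1 – April 30, 2031: 4 months at 2.45% → $2,633,000 × 2.45% × 4/12 = $21,502.8333
May 1 – December 31, 2031: 8 months at 3.25% → $2,633,000 × 3.25% × 8/12 = $57,048.3333
Total = $78,551.1667

$78,551.17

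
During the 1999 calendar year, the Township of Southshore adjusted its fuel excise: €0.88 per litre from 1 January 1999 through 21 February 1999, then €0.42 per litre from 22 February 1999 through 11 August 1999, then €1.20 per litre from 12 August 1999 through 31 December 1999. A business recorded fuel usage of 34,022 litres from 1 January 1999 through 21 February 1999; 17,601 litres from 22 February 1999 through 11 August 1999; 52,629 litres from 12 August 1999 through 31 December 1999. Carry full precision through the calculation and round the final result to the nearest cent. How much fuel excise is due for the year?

1 January – 21 February 1999: 34,022 litres at €0.88/litre → €29939.36
22 February – 11 August 1999: 17,601 litres at €0.42/litre → €7392.42
12 August – 31 December 1999: 52,629 litres at €1.20/litre → €63154.80

€100486.58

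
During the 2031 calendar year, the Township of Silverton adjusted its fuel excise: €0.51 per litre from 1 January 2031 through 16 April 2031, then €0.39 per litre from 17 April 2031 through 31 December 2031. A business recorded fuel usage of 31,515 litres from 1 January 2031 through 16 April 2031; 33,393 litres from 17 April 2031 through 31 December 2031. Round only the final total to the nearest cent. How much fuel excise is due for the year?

1 January – 16 April 2031: 31,515 litres at €0.51/litre → €16,072.65
17 April – 31 December 2031: 33,393 litres at €0.39/litre → €13,023.27

€29,095.92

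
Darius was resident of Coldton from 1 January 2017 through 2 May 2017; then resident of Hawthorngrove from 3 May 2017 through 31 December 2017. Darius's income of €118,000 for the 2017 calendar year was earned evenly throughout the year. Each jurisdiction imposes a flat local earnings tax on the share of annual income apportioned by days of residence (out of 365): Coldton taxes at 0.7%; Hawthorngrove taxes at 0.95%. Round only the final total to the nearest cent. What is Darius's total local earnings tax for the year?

€1,022.40

Coldton, 1 January – 2 May 2017: 122 days → €118,000 × 0.7% × 122/365 = €276.0877
Hawthorngrove, 3 May – 31 December 2017: 243 days → €118,000 × 0.95% × 243/365 = €746.3096
Total = €1,022.3973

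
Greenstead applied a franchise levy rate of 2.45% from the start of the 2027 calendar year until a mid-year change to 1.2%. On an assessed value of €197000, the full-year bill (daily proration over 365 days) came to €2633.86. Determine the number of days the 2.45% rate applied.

Let d = days at the first rate; then 365 − d days at the second rate.
€197000 × [2.45%·d + 1.2%·(365−d)] / 365 = €2633.86
Solving gives d = 40, so the new rate took effect on 10 Feb 2027.

40 days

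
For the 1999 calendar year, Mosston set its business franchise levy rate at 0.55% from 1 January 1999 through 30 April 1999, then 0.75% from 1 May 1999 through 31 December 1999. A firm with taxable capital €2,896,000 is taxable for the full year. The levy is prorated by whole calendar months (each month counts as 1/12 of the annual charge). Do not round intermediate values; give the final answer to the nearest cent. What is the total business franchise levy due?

1 January – 30 April 1999: 4 months at 0.55% → €2,896,000 × 0.55% × 4/12 = €5,309.3333
1 May – 31 December 1999: 8 months at 0.75% → €2,896,000 × 0.75% × 8/12 = €14,480.0000
Total = €19,789.3333

€19,789.33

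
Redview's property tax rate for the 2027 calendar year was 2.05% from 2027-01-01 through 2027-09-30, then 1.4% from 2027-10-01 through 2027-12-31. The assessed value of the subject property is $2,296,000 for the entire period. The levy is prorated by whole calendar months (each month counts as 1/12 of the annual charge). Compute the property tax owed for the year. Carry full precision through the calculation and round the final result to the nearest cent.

$43,337.00

2027-01-01 to 2027-09-30: 9 months at 2.05% → $2,296,000 × 2.05% × 9/12 = $35,301.0000
2027-10-01 to 2027-12-31: 3 months at 1.4% → $2,296,000 × 1.4% × 3/12 = $8,036.0000
Total = $43,337.0000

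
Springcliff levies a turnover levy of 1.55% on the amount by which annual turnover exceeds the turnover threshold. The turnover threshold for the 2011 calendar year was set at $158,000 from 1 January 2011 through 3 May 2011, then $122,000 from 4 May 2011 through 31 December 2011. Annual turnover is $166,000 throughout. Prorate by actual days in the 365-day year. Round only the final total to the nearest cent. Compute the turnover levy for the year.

1 January – 3 May 2011: 123 days, exemption $158,000 → ($166,000 − $158,000) × 1.55% × 123/365 = $41.7863
4 May – 31 December 2011: 242 days, exemption $122,000 → ($166,000 − $122,000) × 1.55% × 242/365 = $452.1753
Total = $493.9616

$493.96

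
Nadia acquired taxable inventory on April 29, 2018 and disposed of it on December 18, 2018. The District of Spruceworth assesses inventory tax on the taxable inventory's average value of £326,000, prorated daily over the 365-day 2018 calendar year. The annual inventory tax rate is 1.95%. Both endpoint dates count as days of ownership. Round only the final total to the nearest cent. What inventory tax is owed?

£4,075.45

Days held (April 29 – December 18, 2018): 234 out of 365
Tax = £326,000 × 1.95% × 234/365 = £4,075.4466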